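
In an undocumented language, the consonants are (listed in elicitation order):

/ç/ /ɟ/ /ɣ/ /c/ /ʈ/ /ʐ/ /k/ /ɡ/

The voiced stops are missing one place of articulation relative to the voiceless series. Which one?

place of articulation  voiceless  voiced  
retroflex         ʈ         —       
palatal           c         ɟ       
velar             k         ɡ       
Every place of articulation has a voiced member except retroflex, where /ɖ/ would be expected.

retroflex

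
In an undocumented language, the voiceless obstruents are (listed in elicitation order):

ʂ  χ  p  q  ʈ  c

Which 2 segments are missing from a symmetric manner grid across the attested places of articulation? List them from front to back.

Stop: /p/ (bilabial), /ʈ/ (retroflex), /c/ (palatal), /q/ (uvular).
Fricative: /ʂ/ (retroflex), /χ/ (uvular).
Gaps, from front to back: bilabial lacks fricative (/ɸ/); palatal lacks fricative (/ç/).

/ɸ/, /ç/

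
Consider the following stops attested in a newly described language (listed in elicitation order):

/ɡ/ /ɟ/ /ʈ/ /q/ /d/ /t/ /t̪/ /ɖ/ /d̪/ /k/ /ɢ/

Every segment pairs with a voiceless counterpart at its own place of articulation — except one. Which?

Dental: /t̪/ ~ /d̪/
Alveolar: /t/ ~ /d/
Retroflex: /ʈ/ ~ /ɖ/
Velar: /k/ ~ /ɡ/
Uvular: /q/ ~ /ɢ/
Palatal: only /ɟ/ (voiced); no voiceless partner.
So /ɟ/ is the unpaired segment.

/ɟ/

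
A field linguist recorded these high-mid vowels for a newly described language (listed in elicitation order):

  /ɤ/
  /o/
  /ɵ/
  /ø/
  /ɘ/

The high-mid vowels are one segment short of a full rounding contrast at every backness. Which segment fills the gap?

Unrounded: /ɘ/ (central), /ɤ/ (back).
Rounded: /ø/ (front), /ɵ/ (central), /o/ (back).
The front row has no unrounded member, so the gap is the front unrounded vowel /e/.

/e/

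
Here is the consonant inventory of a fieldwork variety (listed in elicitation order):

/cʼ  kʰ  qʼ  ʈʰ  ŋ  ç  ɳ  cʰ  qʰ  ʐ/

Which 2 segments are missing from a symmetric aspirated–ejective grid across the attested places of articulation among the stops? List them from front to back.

/ʈʼ/, /kʼ/

place of articulation  aspirated  ejective
retroflex         ʈʰ        —       
palatal           cʰ        cʼ      
velar             kʰ        —       
uvular            qʰ        qʼ      
Gaps, from front to back: retroflex lacks ejective (/ʈʼ/); velar lacks ejective (/kʼ/).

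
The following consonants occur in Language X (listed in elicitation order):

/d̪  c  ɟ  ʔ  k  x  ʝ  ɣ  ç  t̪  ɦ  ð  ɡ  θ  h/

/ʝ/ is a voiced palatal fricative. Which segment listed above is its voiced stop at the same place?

/ɟ/

The voiced stop at the same place is a voiced palatal stop — in this inventory, /ɟ/.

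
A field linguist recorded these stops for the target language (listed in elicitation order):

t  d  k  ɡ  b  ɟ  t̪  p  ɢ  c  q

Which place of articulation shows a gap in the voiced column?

place of articulation  voiceless  voiced  
bilabial          p         b       
dental            t̪        —       
alveolar          t         d       
palatal           c         ɟ       
velar             k         ɡ       
uvular            q         ɢ       
Every place of articulation has a voiced member except dental, where /d̪/ would be expected.

dental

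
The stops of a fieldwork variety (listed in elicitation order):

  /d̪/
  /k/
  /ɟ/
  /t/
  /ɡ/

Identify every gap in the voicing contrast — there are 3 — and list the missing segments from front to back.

/t̪/, /d/, /c/

place of articulation  voiceless  voiced  
dental            —         d̪      
alveolar          t         —       
palatal           —         ɟ       
velar             k         ɡ       
Gaps, from front to back: dental lacks voiceless (/t̪/); alveolar lacks voiced (/d/); palatal lacks voiceless (/c/).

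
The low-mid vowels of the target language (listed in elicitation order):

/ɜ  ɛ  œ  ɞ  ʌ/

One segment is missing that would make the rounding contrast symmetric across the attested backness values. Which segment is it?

front: unrounded /ɛ/, rounded /œ/.
central: unrounded /ɜ/, rounded /ɞ/.
back: unrounded /ʌ/, rounded —.
The back row has no rounded member, so the gap is the back rounded vowel /ɔ/.

/ɔ/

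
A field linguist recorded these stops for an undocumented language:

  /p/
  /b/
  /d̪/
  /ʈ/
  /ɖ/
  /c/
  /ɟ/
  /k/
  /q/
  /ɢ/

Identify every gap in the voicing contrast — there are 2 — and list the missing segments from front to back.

place of articulation  voiceless  voiced  
bilabial          p         b       
dental            —         d̪      
retroflex         ʈ         ɖ       
palatal           c         ɟ       
velar             k         —       
uvular            q         ɢ       
Gaps, from front to back: dental lacks voiceless (/t̪/); velar lacks voiced (/ɡ/).

/t̪/, /ɡ/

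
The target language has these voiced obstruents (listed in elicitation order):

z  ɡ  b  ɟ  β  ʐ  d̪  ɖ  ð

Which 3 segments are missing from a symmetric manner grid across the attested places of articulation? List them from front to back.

/d/, /ʝ/, /ɣ/

Stop: /b/ (bilabial), /d̪/ (dental), /ɖ/ (retroflex), /ɟ/ (palatal), /ɡ/ (velar).
Fricative: /β/ (bilabial), /ð/ (dental), /z/ (alveolar), /ʐ/ (retroflex).
Gaps, from front to back: alveolar lacks stop (/d/); palatal lacks fricative (/ʝ/); velar lacks fricative (/ɣ/).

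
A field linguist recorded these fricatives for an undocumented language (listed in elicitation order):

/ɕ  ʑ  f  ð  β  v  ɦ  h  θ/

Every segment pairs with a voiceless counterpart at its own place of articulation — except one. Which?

/β/

Labiodental: /f/ ~ /v/
Dental: /θ/ ~ /ð/
Alveolo-palatal: /ɕ/ ~ /ʑ/
Glottal: /h/ ~ /ɦ/
Bilabial: only /β/ (voiced); no voiceless partner.
So /β/ is the unpaired segment.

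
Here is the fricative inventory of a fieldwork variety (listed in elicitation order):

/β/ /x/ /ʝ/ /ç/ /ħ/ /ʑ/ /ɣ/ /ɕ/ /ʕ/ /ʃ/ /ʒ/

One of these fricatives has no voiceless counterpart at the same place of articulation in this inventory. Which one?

/β/

Postalveolar: /ʃ/ ~ /ʒ/
Alveolo-palatal: /ɕ/ ~ /ʑ/
Palatal: /ç/ ~ /ʝ/
Velar: /x/ ~ /ɣ/
Pharyngeal: /ħ/ ~ /ʕ/
Bilabial: only /β/ (voiced); no voiceless partner.
So /β/ is the unpaired segment.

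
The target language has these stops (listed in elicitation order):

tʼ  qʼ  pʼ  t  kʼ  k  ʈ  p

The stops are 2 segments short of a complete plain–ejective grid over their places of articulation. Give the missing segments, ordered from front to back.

bilabial: plain /p/, ejective /pʼ/.
alveolar: plain /t/, ejective /tʼ/.
retroflex: plain /ʈ/, ejective —.
velar: plain /k/, ejective /kʼ/.
uvular: plain —, ejective /qʼ/.
Gaps, from front to back: retroflex lacks ejective (/ʈʼ/); uvular lacks plain (/q/).

/ʈʼ/, /q/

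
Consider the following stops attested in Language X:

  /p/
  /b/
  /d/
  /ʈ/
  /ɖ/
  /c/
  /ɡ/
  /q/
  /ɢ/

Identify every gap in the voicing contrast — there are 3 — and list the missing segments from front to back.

bilabial: voiceless /p/, voiced /b/.
alveolar: voiceless —, voiced /d/.
retroflex: voiceless /ʈ/, voiced /ɖ/.
palatal: voiceless /c/, voiced —.
velar: voiceless —, voiced /ɡ/.
uvular: voiceless /q/, voiced /ɢ/.
Gaps, from front to back: alveolar lacks voiceless (/t/); palatal lacks voiced (/ɟ/); velar lacks voiceless (/k/).

/t/, /ɟ/, /k/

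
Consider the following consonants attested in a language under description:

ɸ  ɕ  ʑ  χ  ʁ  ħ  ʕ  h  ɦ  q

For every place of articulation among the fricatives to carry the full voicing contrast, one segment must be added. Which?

Voiceless: /ɸ/ (bilabial), /ɕ/ (alveolo-palatal), /χ/ (uvular), /ħ/ (pharyngeal), /h/ (glottal).
Voiced: /ʑ/ (alveolo-palatal), /ʁ/ (uvular), /ʕ/ (pharyngeal), /ɦ/ (glottal).
The bilabial row has no voiced member, so the gap is the voiced bilabial fricative /β/.

/β/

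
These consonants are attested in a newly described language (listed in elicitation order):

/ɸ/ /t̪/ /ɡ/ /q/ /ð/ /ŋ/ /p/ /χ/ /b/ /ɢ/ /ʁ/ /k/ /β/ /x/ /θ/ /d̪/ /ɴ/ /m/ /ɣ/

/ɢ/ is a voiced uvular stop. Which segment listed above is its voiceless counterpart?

The voiceless counterpart is a voiceless uvular stop — in this inventory, /q/.

/q/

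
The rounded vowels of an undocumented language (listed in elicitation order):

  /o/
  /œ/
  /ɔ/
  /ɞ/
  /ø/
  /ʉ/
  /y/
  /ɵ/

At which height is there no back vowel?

Front: /y/ (high), /ø/ (high-mid), /œ/ (low-mid).
Central: /ʉ/ (high), /ɵ/ (high-mid), /ɞ/ (low-mid).
Back: /o/ (high-mid), /ɔ/ (low-mid).
Every height has a back member except high, where /u/ would be expected.

high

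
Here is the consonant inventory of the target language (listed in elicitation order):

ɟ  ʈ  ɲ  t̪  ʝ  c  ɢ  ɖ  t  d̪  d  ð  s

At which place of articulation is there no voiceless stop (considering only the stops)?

uvular

Voiceless: /t̪/ (dental), /t/ (alveolar), /ʈ/ (retroflex), /c/ (palatal).
Voiced: /d̪/ (dental), /d/ (alveolar), /ɖ/ (retroflex), /ɟ/ (palatal), /ɢ/ (uvular).
Every place of articulation has a voiceless member except uvular, where /q/ would be expected.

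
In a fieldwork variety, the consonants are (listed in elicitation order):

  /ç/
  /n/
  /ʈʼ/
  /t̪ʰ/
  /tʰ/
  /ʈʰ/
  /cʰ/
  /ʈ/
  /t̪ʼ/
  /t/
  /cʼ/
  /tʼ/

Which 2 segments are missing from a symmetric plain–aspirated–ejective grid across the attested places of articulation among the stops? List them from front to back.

/t̪/, /c/

dental: plain —, aspirated /t̪ʰ/, ejective /t̪ʼ/.
alveolar: plain /t/, aspirated /tʰ/, ejective /tʼ/.
retroflex: plain /ʈ/, aspirated /ʈʰ/, ejective /ʈʼ/.
palatal: plain —, aspirated /cʰ/, ejective /cʼ/.
Gaps, from front to back: dental lacks plain (/t̪/); palatal lacks plain (/c/).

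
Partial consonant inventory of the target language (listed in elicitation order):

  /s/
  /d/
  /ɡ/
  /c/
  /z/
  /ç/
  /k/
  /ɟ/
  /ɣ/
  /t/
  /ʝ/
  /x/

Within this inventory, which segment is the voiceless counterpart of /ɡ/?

/k/

/ɡ/ is a voiced velar stop.
The voiceless counterpart is a voiceless velar stop — in this inventory, /k/.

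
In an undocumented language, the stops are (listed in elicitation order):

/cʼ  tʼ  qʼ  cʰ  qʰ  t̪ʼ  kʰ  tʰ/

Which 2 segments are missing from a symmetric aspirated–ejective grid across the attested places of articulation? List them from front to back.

/t̪ʰ/, /kʼ/

Aspirated: /tʰ/ (alveolar), /cʰ/ (palatal), /kʰ/ (velar), /qʰ/ (uvular).
Ejective: /t̪ʼ/ (dental), /tʼ/ (alveolar), /cʼ/ (palatal), /qʼ/ (uvular).
Gaps, from front to back: dental lacks aspirated (/t̪ʰ/); velar lacks ejective (/kʼ/).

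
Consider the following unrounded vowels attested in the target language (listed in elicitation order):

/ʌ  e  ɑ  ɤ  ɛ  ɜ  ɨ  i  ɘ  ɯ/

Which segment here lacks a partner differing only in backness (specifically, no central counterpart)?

High: /i/ ~ /ɨ/ ~ /ɯ/
High-mid: /e/ ~ /ɘ/ ~ /ɤ/
Low-mid: /ɛ/ ~ /ɜ/ ~ /ʌ/
Low: only /ɑ/ (back); no central partner.
So /ɑ/ is the unpaired segment.

/ɑ/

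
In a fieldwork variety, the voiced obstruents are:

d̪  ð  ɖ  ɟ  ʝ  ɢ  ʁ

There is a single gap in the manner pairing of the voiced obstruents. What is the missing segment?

/ʐ/

place of articulation  stop      fricative
dental            d̪        ð       
retroflex         ɖ         —       
palatal           ɟ         ʝ       
uvular            ɢ         ʁ       
The retroflex row has no fricative member, so the gap is the retroflex fricative /ʐ/.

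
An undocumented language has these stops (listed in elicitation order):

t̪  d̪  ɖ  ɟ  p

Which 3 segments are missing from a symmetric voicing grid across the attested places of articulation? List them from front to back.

Voiceless: /p/ (bilabial), /t̪/ (dental).
Voiced: /d̪/ (dental), /ɖ/ (retroflex), /ɟ/ (palatal).
Gaps, from front to back: bilabial lacks voiced (/b/); retroflex lacks voiceless (/ʈ/); palatal lacks voiceless (/c/).

/b/, /ʈ/, /c/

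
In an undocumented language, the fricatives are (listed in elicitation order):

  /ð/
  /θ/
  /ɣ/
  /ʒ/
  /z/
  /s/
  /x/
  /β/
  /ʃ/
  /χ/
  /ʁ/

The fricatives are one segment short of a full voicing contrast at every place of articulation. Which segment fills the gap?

/ɸ/

Voiceless: /θ/ (dental), /s/ (alveolar), /ʃ/ (postalveolar), /x/ (velar), /χ/ (uvular).
Voiced: /β/ (bilabial), /ð/ (dental), /z/ (alveolar), /ʒ/ (postalveolar), /ɣ/ (velar), /ʁ/ (uvular).
The bilabial row has no voiceless member, so the gap is the voiceless bilabial fricative /ɸ/.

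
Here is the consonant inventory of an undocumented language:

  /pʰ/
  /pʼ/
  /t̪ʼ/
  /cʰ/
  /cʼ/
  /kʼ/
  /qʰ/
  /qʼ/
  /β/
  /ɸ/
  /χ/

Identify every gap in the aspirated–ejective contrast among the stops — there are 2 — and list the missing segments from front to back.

/t̪ʰ/, /kʰ/

Aspirated: /pʰ/ (bilabial), /cʰ/ (palatal), /qʰ/ (uvular).
Ejective: /pʼ/ (bilabial), /t̪ʼ/ (dental), /cʼ/ (palatal), /kʼ/ (velar), /qʼ/ (uvular).
Gaps, from front to back: dental lacks aspirated (/t̪ʰ/); velar lacks aspirated (/kʰ/).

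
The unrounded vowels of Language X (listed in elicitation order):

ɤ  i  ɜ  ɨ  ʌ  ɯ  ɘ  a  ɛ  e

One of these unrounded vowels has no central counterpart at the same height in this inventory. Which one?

/a/

High: /i/ ~ /ɨ/ ~ /ɯ/
High-mid: /e/ ~ /ɘ/ ~ /ɤ/
Low-mid: /ɛ/ ~ /ɜ/ ~ /ʌ/
Low: only /a/ (front); no central partner.
So /a/ is the unpaired segment.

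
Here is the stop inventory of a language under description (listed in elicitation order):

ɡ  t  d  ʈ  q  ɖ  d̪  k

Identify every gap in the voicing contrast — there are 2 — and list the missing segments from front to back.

place of articulation  voiceless  voiced  
dental            —         d̪      
alveolar          t         d       
retroflex         ʈ         ɖ       
velar             k         ɡ       
uvular            q         —       
Gaps, from front to back: dental lacks voiceless (/t̪/); uvular lacks voiced (/ɢ/).

/t̪/, /ɢ/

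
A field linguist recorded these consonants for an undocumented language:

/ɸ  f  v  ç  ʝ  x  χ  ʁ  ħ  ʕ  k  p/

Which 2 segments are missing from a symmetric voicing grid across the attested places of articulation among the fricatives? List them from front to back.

place of articulation  voiceless  voiced  
bilabial          ɸ         —       
labiodental       f         v       
palatal           ç         ʝ       
velar             x         —       
uvular            χ         ʁ       
pharyngeal        ħ         ʕ       
Gaps, from front to back: bilabial lacks voiced (/β/); velar lacks voiced (/ɣ/).

/β/, /ɣ/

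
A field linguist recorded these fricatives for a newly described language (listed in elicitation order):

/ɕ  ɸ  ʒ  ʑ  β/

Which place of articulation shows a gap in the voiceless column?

postalveolar

bilabial: voiceless /ɸ/, voiced /β/.
postalveolar: voiceless —, voiced /ʒ/.
alveolo-palatal: voiceless /ɕ/, voiced /ʑ/.
Every place of articulation has a voiceless member except postalveolar, where /ʃ/ would be expected.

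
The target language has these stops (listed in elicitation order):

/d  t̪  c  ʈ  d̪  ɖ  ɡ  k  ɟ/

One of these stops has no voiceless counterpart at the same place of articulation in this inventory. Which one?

/d/

Dental: /t̪/ ~ /d̪/
Retroflex: /ʈ/ ~ /ɖ/
Palatal: /c/ ~ /ɟ/
Velar: /k/ ~ /ɡ/
Alveolar: only /d/ (voiced); no voiceless partner.
So /d/ is the unpaired segment.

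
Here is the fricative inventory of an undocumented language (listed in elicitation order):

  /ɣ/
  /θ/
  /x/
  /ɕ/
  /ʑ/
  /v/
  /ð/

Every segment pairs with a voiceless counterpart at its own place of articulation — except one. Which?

Dental: /θ/ ~ /ð/
Alveolo-palatal: /ɕ/ ~ /ʑ/
Velar: /x/ ~ /ɣ/
Labiodental: only /v/ (voiced); no voiceless partner.
So /v/ is the unpaired segment.

/v/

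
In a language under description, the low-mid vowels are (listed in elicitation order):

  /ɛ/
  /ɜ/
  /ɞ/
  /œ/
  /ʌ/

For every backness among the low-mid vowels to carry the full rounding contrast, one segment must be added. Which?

Unrounded: /ɛ/ (front), /ɜ/ (central), /ʌ/ (back).
Rounded: /œ/ (front), /ɞ/ (central).
The back row has no rounded member, so the gap is the back rounded vowel /ɔ/.

/ɔ/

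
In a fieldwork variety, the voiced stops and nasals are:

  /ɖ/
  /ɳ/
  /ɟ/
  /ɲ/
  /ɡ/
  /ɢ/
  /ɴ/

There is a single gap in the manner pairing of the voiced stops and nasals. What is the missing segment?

/ŋ/

Oral stop: /ɖ/ (retroflex), /ɟ/ (palatal), /ɡ/ (velar), /ɢ/ (uvular).
Nasal: /ɳ/ (retroflex), /ɲ/ (palatal), /ɴ/ (uvular).
The velar row has no nasal member, so the gap is the velar nasal /ŋ/.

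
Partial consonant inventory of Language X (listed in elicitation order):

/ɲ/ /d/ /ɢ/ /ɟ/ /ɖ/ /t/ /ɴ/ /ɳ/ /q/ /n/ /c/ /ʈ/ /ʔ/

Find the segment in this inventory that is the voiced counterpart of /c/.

/ɟ/

/c/ is a voiceless palatal stop.
The voiced counterpart is a voiced palatal stop — in this inventory, /ɟ/.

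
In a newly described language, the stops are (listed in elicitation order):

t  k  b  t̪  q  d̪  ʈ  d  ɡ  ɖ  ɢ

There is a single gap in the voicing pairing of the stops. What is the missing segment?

place of articulation  voiceless  voiced  
bilabial          —         b       
dental            t̪        d̪      
alveolar          t         d       
retroflex         ʈ         ɖ       
velar             k         ɡ       
uvular            q         ɢ       
The bilabial row has no voiceless member, so the gap is the voiceless bilabial stop /p/.

/p/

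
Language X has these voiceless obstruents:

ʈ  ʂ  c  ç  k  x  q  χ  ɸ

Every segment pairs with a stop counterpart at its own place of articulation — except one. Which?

Retroflex: /ʈ/ ~ /ʂ/
Palatal: /c/ ~ /ç/
Velar: /k/ ~ /x/
Uvular: /q/ ~ /χ/
Bilabial: only /ɸ/ (fricative); no stop partner.
So /ɸ/ is the unpaired segment.

/ɸ/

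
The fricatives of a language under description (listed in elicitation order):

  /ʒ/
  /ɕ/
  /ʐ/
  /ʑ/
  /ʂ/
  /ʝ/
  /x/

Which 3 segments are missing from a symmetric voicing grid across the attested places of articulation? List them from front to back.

place of articulation  voiceless  voiced  
postalveolar      —         ʒ       
retroflex         ʂ         ʐ       
alveolo-palatal   ɕ         ʑ       
palatal           —         ʝ       
velar             x         —       
Gaps, from front to back: postalveolar lacks voiceless (/ʃ/); palatal lacks voiceless (/ç/); velar lacks voiced (/ɣ/).

/ʃ/, /ç/, /ɣ/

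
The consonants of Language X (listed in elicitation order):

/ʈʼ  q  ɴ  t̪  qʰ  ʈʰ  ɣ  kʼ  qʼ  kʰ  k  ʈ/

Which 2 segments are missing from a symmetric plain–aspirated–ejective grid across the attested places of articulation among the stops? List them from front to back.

dental: plain /t̪/, aspirated —, ejective —.
retroflex: plain /ʈ/, aspirated /ʈʰ/, ejective /ʈʼ/.
velar: plain /k/, aspirated /kʰ/, ejective /kʼ/.
uvular: plain /q/, aspirated /qʰ/, ejective /qʼ/.
Gaps, from front to back: dental lacks aspirated (/t̪ʰ/); dental lacks ejective (/t̪ʼ/).

/t̪ʰ/, /t̪ʼ/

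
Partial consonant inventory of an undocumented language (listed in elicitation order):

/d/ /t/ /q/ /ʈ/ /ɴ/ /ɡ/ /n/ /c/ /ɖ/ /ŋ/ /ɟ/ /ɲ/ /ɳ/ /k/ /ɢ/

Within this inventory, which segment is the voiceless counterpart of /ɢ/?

/q/

/ɢ/ is a voiced uvular stop.
The voiceless counterpart is a voiceless uvular stop — in this inventory, /q/.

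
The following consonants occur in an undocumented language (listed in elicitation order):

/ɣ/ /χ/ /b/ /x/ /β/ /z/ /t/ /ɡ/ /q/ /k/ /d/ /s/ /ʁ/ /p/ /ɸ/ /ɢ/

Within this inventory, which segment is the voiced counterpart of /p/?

/p/ is a voiceless bilabial stop.
The voiced counterpart is a voiced bilabial stop — in this inventory, /b/.

/b/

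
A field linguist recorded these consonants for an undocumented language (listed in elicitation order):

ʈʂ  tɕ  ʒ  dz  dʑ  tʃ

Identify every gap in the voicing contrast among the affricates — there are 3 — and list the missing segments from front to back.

place of articulation  voiceless  voiced  
alveolar          —         dz      
postalveolar      tʃ        —       
retroflex         ʈʂ        —       
alveolo-palatal   tɕ        dʑ      
Gaps, from front to back: alveolar lacks voiceless (/ts/); postalveolar lacks voiced (/dʒ/); retroflex lacks voiced (/ɖʐ/).

/ts/, /dʒ/, /ɖʐ/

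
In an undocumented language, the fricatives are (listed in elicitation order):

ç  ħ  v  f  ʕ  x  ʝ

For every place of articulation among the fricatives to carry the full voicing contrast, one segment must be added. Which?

place of articulation  voiceless  voiced  
labiodental       f         v       
palatal           ç         ʝ       
velar             x         —       
pharyngeal        ħ         ʕ       
The velar row has no voiced member, so the gap is the voiced velar fricative /ɣ/.

/ɣ/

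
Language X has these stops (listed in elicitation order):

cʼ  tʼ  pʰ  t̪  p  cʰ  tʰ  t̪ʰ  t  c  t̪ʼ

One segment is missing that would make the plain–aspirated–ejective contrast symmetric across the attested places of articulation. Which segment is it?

Plain: /p/ (bilabial), /t̪/ (dental), /t/ (alveolar), /c/ (palatal).
Aspirated: /pʰ/ (bilabial), /t̪ʰ/ (dental), /tʰ/ (alveolar), /cʰ/ (palatal).
Ejective: /t̪ʼ/ (dental), /tʼ/ (alveolar), /cʼ/ (palatal).
The bilabial row has no ejective member, so the gap is the ejective bilabial stop /pʼ/.

/pʼ/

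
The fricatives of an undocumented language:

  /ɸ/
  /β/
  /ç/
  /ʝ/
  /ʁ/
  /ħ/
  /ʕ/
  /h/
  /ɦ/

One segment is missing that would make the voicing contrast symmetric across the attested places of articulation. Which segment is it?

place of articulation  voiceless  voiced  
bilabial          ɸ         β       
palatal           ç         ʝ       
uvular            —         ʁ       
pharyngeal        ħ         ʕ       
glottal           h         ɦ       
The uvular row has no voiceless member, so the gap is the voiceless uvular fricative /χ/.

/χ/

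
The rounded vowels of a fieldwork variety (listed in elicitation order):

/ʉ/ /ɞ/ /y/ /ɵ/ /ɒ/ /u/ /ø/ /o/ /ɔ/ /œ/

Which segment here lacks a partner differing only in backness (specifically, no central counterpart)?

/ɒ/

High: /y/ ~ /ʉ/ ~ /u/
High-mid: /ø/ ~ /ɵ/ ~ /o/
Low-mid: /œ/ ~ /ɞ/ ~ /ɔ/
Low: only /ɒ/ (back); no central partner.
So /ɒ/ is the unpaired segment.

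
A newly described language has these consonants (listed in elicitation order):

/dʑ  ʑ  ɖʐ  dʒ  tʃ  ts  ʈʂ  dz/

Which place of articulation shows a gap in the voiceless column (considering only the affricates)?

alveolo-palatal

Voiceless: /ts/ (alveolar), /tʃ/ (postalveolar), /ʈʂ/ (retroflex).
Voiced: /dz/ (alveolar), /dʒ/ (postalveolar), /ɖʐ/ (retroflex), /dʑ/ (alveolo-palatal).
Every place of articulation has a voiceless member except alveolo-palatal, where /tɕ/ would be expected.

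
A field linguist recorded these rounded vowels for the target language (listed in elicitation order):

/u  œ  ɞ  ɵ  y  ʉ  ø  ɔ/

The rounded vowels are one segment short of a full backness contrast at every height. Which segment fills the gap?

/o/

Front: /y/ (high), /ø/ (high-mid), /œ/ (low-mid).
Central: /ʉ/ (high), /ɵ/ (high-mid), /ɞ/ (low-mid).
Back: /u/ (high), /ɔ/ (low-mid).
The high-mid row has no back member, so the gap is the high-mid back rounded vowel /o/.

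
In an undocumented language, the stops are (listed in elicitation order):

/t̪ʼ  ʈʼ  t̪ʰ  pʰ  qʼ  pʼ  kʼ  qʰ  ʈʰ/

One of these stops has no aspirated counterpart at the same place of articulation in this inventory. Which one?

Bilabial: /pʰ/ ~ /pʼ/
Dental: /t̪ʰ/ ~ /t̪ʼ/
Retroflex: /ʈʰ/ ~ /ʈʼ/
Uvular: /qʰ/ ~ /qʼ/
Velar: only /kʼ/ (ejective); no aspirated partner.
So /kʼ/ is the unpaired segment.

/kʼ/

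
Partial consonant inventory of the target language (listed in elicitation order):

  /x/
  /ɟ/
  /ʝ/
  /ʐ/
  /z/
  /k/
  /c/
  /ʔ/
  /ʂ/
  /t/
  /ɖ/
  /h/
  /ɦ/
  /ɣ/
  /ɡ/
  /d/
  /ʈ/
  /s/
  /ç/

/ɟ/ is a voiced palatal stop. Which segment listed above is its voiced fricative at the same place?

/ʝ/

The voiced fricative at the same place is a voiced palatal fricative — in this inventory, /ʝ/.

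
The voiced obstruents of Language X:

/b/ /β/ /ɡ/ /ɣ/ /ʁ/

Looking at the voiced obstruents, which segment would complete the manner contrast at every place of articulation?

/ɢ/

bilabial: stop /b/, fricative /β/.
velar: stop /ɡ/, fricative /ɣ/.
uvular: stop —, fricative /ʁ/.
The uvular row has no stop member, so the gap is the uvular stop /ɢ/.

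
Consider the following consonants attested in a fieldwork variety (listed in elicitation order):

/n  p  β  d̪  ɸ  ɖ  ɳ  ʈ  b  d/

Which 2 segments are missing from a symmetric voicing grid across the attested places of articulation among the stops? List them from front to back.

bilabial: voiceless /p/, voiced /b/.
dental: voiceless —, voiced /d̪/.
alveolar: voiceless —, voiced /d/.
retroflex: voiceless /ʈ/, voiced /ɖ/.
Gaps, from front to back: dental lacks voiceless (/t̪/); alveolar lacks voiceless (/t/).

/t̪/, /t/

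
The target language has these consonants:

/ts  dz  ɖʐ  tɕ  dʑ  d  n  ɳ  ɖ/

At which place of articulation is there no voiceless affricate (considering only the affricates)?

alveolar: voiceless /ts/, voiced /dz/.
retroflex: voiceless —, voiced /ɖʐ/.
alveolo-palatal: voiceless /tɕ/, voiced /dʑ/.
Every place of articulation has a voiceless member except retroflex, where /ʈʂ/ would be expected.

retroflex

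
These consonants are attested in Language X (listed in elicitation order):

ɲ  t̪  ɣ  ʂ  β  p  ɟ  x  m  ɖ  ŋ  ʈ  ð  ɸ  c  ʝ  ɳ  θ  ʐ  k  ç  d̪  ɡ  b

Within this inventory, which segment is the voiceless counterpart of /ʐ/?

/ʐ/ is a voiced retroflex fricative.
The voiceless counterpart is a voiceless retroflex fricative — in this inventory, /ʂ/.

/ʂ/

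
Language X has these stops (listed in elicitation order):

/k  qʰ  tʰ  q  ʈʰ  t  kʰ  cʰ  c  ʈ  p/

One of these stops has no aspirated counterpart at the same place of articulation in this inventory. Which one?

/p/

Alveolar: /t/ ~ /tʰ/
Retroflex: /ʈ/ ~ /ʈʰ/
Palatal: /c/ ~ /cʰ/
Velar: /k/ ~ /kʰ/
Uvular: /q/ ~ /qʰ/
Bilabial: only /p/ (plain); no aspirated partner.
So /p/ is the unpaired segment.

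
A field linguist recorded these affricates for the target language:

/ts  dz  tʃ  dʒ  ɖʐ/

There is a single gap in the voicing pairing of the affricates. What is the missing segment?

/ʈʂ/

Voiceless: /ts/ (alveolar), /tʃ/ (postalveolar).
Voiced: /dz/ (alveolar), /dʒ/ (postalveolar), /ɖʐ/ (retroflex).
The retroflex row has no voiceless member, so the gap is the voiceless retroflex affricate /ʈʂ/.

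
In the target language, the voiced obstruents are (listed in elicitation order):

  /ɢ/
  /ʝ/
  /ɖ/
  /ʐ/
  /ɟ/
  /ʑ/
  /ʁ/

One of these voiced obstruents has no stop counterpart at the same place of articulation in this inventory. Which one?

/ʑ/

Retroflex: /ɖ/ ~ /ʐ/
Palatal: /ɟ/ ~ /ʝ/
Uvular: /ɢ/ ~ /ʁ/
Alveolo-palatal: only /ʑ/ (fricative); no stop partner.
So /ʑ/ is the unpaired segment.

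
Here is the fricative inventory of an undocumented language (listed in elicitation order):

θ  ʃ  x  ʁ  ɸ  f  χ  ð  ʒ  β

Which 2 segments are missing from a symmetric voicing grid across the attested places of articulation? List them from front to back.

place of articulation  voiceless  voiced  
bilabial          ɸ         β       
labiodental       f         —       
dental            θ         ð       
postalveolar      ʃ         ʒ       
velar             x         —       
uvular            χ         ʁ       
Gaps, from front to back: labiodental lacks voiced (/v/); velar lacks voiced (/ɣ/).

/v/, /ɣ/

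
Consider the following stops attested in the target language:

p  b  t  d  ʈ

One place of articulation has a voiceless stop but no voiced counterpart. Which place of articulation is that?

retroflex

bilabial: voiceless /p/, voiced /b/.
alveolar: voiceless /t/, voiced /d/.
retroflex: voiceless /ʈ/, voiced —.
Every place of articulation has a voiced member except retroflex, where /ɖ/ would be expected.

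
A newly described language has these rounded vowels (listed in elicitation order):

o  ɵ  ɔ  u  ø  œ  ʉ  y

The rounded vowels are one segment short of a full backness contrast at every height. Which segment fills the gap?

/ɞ/

Front: /y/ (high), /ø/ (high-mid), /œ/ (low-mid).
Central: /ʉ/ (high), /ɵ/ (high-mid).
Back: /u/ (high), /o/ (high-mid), /ɔ/ (low-mid).
The low-mid row has no central member, so the gap is the low-mid central rounded vowel /ɞ/.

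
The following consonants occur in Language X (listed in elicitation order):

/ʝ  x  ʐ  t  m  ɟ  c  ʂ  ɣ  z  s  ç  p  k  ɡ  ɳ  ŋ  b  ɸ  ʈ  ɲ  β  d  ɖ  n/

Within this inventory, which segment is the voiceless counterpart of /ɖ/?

/ɖ/ is a voiced retroflex stop.
The voiceless counterpart is a voiceless retroflex stop — in this inventory, /ʈ/.

/ʈ/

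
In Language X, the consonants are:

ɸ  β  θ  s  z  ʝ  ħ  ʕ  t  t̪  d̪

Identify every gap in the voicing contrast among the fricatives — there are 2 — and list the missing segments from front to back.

Voiceless: /ɸ/ (bilabial), /θ/ (dental), /s/ (alveolar), /ħ/ (pharyngeal).
Voiced: /β/ (bilabial), /z/ (alveolar), /ʝ/ (palatal), /ʕ/ (pharyngeal).
Gaps, from front to back: dental lacks voiced (/ð/); palatal lacks voiceless (/ç/).

/ð/, /ç/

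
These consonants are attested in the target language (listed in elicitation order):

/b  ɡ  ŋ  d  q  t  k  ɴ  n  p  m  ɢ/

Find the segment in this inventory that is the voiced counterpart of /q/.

/ɢ/

/q/ is a voiceless uvular stop.
The voiced counterpart is a voiced uvular stop — in this inventory, /ɢ/.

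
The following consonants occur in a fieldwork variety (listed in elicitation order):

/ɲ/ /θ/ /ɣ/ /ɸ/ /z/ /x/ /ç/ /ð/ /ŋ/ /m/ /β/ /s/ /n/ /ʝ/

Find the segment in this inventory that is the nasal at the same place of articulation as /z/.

/n/

/z/ is a voiced alveolar fricative.
The nasal at the same place is an alveolar nasal — in this inventory, /n/.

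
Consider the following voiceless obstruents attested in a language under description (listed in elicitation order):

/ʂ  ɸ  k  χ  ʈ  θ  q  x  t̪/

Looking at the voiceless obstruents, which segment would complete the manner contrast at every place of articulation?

bilabial: stop —, fricative /ɸ/.
dental: stop /t̪/, fricative /θ/.
retroflex: stop /ʈ/, fricative /ʂ/.
velar: stop /k/, fricative /x/.
uvular: stop /q/, fricative /χ/.
The bilabial row has no stop member, so the gap is the bilabial stop /p/.

/p/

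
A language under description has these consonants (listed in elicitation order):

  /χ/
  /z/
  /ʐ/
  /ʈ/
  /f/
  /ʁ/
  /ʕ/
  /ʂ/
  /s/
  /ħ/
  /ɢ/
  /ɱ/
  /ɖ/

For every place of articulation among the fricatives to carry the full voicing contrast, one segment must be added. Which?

/v/

place of articulation  voiceless  voiced  
labiodental       f         —       
alveolar          s         z       
retroflex         ʂ         ʐ       
uvular            χ         ʁ       
pharyngeal        ħ         ʕ       
The labiodental row has no voiced member, so the gap is the voiced labiodental fricative /v/.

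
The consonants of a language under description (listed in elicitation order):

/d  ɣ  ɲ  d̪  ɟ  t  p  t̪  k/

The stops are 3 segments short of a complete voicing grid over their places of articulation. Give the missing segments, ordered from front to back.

Voiceless: /p/ (bilabial), /t̪/ (dental), /t/ (alveolar), /k/ (velar).
Voiced: /d̪/ (dental), /d/ (alveolar), /ɟ/ (palatal).
Gaps, from front to back: bilabial lacks voiced (/b/); palatal lacks voiceless (/c/); velar lacks voiced (/ɡ/).

/b/, /c/, /ɡ/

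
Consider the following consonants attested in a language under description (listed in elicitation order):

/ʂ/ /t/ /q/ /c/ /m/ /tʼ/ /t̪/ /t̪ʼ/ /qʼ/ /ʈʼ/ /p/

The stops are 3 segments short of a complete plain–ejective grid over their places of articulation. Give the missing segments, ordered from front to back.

/pʼ/, /ʈ/, /cʼ/

bilabial: plain /p/, ejective —.
dental: plain /t̪/, ejective /t̪ʼ/.
alveolar: plain /t/, ejective /tʼ/.
retroflex: plain —, ejective /ʈʼ/.
palatal: plain /c/, ejective —.
uvular: plain /q/, ejective /qʼ/.
Gaps, from front to back: bilabial lacks ejective (/pʼ/); retroflex lacks plain (/ʈ/); palatal lacks ejective (/cʼ/).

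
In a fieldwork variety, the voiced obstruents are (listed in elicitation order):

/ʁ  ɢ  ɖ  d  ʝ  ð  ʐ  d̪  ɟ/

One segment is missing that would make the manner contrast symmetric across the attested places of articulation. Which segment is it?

Stop: /d̪/ (dental), /d/ (alveolar), /ɖ/ (retroflex), /ɟ/ (palatal), /ɢ/ (uvular).
Fricative: /ð/ (dental), /ʐ/ (retroflex), /ʝ/ (palatal), /ʁ/ (uvular).
The alveolar row has no fricative member, so the gap is the alveolar fricative /z/.

/z/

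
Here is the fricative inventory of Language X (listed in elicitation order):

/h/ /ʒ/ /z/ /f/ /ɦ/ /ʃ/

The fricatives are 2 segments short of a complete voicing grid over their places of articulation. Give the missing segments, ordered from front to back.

/v/, /s/

Voiceless: /f/ (labiodental), /ʃ/ (postalveolar), /h/ (glottal).
Voiced: /z/ (alveolar), /ʒ/ (postalveolar), /ɦ/ (glottal).
Gaps, from front to back: labiodental lacks voiced (/v/); alveolar lacks voiceless (/s/).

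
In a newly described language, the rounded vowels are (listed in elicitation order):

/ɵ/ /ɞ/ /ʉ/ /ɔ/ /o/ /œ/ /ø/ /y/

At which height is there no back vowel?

high

high: front /y/, central /ʉ/, back —.
high-mid: front /ø/, central /ɵ/, back /o/.
low-mid: front /œ/, central /ɞ/, back /ɔ/.
Every height has a back member except high, where /u/ would be expected.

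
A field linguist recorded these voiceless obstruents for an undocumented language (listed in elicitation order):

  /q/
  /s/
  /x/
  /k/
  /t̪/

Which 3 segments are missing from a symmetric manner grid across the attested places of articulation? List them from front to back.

/θ/, /t/, /χ/

place of articulation  stop      fricative
dental            t̪        —       
alveolar          —         s       
velar             k         x       
uvular            q         —       
Gaps, from front to back: dental lacks fricative (/θ/); alveolar lacks stop (/t/); uvular lacks fricative (/χ/).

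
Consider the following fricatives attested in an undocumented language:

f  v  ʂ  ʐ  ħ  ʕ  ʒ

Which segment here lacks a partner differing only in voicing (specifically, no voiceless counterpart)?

Labiodental: /f/ ~ /v/
Retroflex: /ʂ/ ~ /ʐ/
Pharyngeal: /ħ/ ~ /ʕ/
Postalveolar: only /ʒ/ (voiced); no voiceless partner.
So /ʒ/ is the unpaired segment.

/ʒ/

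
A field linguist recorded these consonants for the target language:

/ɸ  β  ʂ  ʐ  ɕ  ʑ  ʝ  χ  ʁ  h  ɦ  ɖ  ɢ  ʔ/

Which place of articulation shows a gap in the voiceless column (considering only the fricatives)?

place of articulation  voiceless  voiced  
bilabial          ɸ         β       
retroflex         ʂ         ʐ       
alveolo-palatal   ɕ         ʑ       
palatal           —         ʝ       
uvular            χ         ʁ       
glottal           h         ɦ       
Every place of articulation has a voiceless member except palatal, where /ç/ would be expected.

palatal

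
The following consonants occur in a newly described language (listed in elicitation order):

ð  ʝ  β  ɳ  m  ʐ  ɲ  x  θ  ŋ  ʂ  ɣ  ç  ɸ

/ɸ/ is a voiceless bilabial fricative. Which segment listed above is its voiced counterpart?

The voiced counterpart is a voiced bilabial fricative — in this inventory, /β/.

/β/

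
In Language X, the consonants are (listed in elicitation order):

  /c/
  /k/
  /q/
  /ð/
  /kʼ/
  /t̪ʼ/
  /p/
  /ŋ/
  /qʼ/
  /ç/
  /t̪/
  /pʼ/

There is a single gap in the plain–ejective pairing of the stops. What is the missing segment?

bilabial: plain /p/, ejective /pʼ/.
dental: plain /t̪/, ejective /t̪ʼ/.
palatal: plain /c/, ejective —.
velar: plain /k/, ejective /kʼ/.
uvular: plain /q/, ejective /qʼ/.
The palatal row has no ejective member, so the gap is the ejective palatal stop /cʼ/.

/cʼ/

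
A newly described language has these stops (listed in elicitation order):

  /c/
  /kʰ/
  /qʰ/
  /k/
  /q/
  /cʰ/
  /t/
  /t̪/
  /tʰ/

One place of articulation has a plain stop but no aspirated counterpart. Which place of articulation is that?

place of articulation  plain     aspirated
dental            t̪        —       
alveolar          t         tʰ      
palatal           c         cʰ      
velar             k         kʰ      
uvular            q         qʰ      
Every place of articulation has an aspirated member except dental, where /t̪ʰ/ would be expected.

dental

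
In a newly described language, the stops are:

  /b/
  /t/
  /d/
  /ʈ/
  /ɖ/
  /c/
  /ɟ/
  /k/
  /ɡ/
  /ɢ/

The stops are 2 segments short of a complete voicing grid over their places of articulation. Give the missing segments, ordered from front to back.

Voiceless: /t/ (alveolar), /ʈ/ (retroflex), /c/ (palatal), /k/ (velar).
Voiced: /b/ (bilabial), /d/ (alveolar), /ɖ/ (retroflex), /ɟ/ (palatal), /ɡ/ (velar), /ɢ/ (uvular).
Gaps, from front to back: bilabial lacks voiceless (/p/); uvular lacks voiceless (/q/).

/p/, /q/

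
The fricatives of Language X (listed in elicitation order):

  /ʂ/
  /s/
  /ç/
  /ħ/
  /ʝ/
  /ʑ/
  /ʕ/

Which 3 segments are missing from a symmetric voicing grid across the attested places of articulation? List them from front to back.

place of articulation  voiceless  voiced  
alveolar          s         —       
retroflex         ʂ         —       
alveolo-palatal   —         ʑ       
palatal           ç         ʝ       
pharyngeal        ħ         ʕ       
Gaps, from front to back: alveolar lacks voiced (/z/); retroflex lacks voiced (/ʐ/); alveolo-palatal lacks voiceless (/ɕ/).

/z/, /ʐ/, /ɕ/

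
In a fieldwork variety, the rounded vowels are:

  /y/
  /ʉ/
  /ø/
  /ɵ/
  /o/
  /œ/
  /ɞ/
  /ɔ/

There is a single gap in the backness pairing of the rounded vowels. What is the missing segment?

high: front /y/, central /ʉ/, back —.
high-mid: front /ø/, central /ɵ/, back /o/.
low-mid: front /œ/, central /ɞ/, back /ɔ/.
The high row has no back member, so the gap is the high back rounded vowel /u/.

/u/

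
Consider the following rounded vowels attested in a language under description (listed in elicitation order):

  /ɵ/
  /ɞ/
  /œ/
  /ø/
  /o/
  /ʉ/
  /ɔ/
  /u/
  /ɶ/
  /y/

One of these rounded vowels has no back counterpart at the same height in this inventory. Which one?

High: /y/ ~ /ʉ/ ~ /u/
High-mid: /ø/ ~ /ɵ/ ~ /o/
Low-mid: /œ/ ~ /ɞ/ ~ /ɔ/
Low: only /ɶ/ (front); no back partner.
So /ɶ/ is the unpaired segment.

/ɶ/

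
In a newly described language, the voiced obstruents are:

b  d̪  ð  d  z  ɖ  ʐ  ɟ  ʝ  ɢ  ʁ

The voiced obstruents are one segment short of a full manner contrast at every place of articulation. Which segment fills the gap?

bilabial: stop /b/, fricative —.
dental: stop /d̪/, fricative /ð/.
alveolar: stop /d/, fricative /z/.
retroflex: stop /ɖ/, fricative /ʐ/.
palatal: stop /ɟ/, fricative /ʝ/.
uvular: stop /ɢ/, fricative /ʁ/.
The bilabial row has no fricative member, so the gap is the bilabial fricative /β/.

/β/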